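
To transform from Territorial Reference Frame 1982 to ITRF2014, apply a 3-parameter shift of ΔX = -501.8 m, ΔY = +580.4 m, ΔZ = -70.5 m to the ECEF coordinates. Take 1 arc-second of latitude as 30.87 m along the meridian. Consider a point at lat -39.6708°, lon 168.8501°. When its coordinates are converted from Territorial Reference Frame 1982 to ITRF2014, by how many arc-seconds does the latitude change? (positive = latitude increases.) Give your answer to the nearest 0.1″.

sin φ = -0.638376, cos φ = 0.769725, sin λ = 0.193377, cos λ = -0.981125.
North component: ΔN = −sin φ cos λ·ΔX − sin φ sin λ·ΔY + cos φ·ΔZ = −(-0.638376)(-0.981125)(-501.8) − (-0.638376)(0.193377)(580.4) + (0.769725)(-70.5) = 331.67 m.
1° of latitude spans 3600 × 30.87 = 111132 m, so Δφ = 331.67 / 111132 × 3600 = 10.744″.

Δφ = 10.7″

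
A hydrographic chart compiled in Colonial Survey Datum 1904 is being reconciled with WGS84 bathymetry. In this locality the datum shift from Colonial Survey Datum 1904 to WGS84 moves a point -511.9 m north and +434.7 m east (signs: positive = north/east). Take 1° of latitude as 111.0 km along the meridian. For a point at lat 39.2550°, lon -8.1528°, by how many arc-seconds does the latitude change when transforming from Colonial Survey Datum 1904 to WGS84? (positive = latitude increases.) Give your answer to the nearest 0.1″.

1° of latitude = 111.0 km, so Δφ = -511.9 / 111000 = -0.0046117° = -16.602″.

Δφ = -16.6″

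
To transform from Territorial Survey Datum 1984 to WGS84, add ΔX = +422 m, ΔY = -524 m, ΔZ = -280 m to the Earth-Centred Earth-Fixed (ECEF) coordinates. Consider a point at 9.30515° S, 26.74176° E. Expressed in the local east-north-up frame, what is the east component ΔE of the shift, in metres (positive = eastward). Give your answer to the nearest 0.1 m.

ΔE = -657.8 m

At φ = -9.30515°, λ = 26.74176°: sin φ = -0.161693, cos φ = 0.986841, sin λ = 0.449970, cos λ = 0.893044.
ΔE = −sin λ·ΔX + cos λ·ΔY = −(0.449970)·(422) + (0.893044)·(-524) = -657.84 m.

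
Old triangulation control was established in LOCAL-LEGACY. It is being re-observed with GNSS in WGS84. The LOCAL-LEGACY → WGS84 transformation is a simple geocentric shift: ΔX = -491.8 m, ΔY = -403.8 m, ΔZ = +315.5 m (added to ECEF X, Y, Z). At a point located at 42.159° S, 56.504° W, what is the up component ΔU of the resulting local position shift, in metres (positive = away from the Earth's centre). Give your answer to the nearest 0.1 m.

The local up (radial) axis is (cos φ cos λ, cos φ sin λ, sin φ), giving ΔU = -201.195 + 249.619 − 211.761 = -163.34 m.

ΔU = -163.3 m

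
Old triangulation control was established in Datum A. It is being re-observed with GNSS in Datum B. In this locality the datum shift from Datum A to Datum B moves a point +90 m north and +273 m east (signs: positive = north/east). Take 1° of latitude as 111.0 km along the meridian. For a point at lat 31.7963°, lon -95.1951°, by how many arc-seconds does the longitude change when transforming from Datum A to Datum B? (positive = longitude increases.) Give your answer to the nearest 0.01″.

At latitude 31.7963°, cos φ = 0.849927.
1° of longitude at this latitude = 111.0 × cos φ = 94.34 km, so Δλ = 273.0 / 94341.9 = 0.0028937° = 10.417″.

Δλ = 10.42″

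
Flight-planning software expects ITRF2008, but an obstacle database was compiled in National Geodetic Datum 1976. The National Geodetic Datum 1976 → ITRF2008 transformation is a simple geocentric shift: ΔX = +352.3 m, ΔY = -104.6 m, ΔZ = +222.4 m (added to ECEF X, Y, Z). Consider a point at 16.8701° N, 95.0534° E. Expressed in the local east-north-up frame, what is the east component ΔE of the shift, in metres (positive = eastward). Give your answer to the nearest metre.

The local east axis at (φ, λ) is (−sin λ, cos λ, 0), so ΔE = −sin(95.0534°)·352.3 + cos(95.0534°)·(-104.6) = -341.72 m.

ΔE = -342 m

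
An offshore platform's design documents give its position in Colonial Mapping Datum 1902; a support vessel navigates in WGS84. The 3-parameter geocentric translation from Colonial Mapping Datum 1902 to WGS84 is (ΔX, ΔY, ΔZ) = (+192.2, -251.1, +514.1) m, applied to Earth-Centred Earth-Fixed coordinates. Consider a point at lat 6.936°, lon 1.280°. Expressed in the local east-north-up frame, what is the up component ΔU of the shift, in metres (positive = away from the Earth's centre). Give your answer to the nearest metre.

ΔU = 247 m

At φ = 6.936°, λ = 1.280°: sin φ = 0.120761, cos φ = 0.992682, sin λ = 0.022338, cos λ = 0.999750.
ΔU = cos φ cos λ·ΔX + cos φ sin λ·ΔY + sin φ·ΔZ = (0.992682)(0.999750)(192.2) + (0.992682)(0.022338)(-251.1) + (0.120761)(514.1) = 247.26 m.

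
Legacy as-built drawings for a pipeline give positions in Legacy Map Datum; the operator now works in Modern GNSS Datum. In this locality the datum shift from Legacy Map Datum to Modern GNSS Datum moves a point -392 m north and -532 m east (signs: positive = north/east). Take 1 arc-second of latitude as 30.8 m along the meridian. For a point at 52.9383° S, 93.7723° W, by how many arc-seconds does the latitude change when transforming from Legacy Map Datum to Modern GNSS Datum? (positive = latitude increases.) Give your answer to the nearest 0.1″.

Δφ = -12.7″

1″ of latitude = 30.80 m, so Δφ = -392.0 / 30.80 = -12.727″.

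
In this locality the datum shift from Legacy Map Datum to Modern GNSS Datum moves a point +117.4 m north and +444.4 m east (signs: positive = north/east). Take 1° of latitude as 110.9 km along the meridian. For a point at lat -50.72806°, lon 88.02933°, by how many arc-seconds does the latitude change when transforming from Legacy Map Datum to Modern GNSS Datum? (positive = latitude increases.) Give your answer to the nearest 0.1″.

Δφ = 3.8″

1° of latitude = 110.9 km, so Δφ = 117.4 / 110900 = 0.0010586° = 3.811″.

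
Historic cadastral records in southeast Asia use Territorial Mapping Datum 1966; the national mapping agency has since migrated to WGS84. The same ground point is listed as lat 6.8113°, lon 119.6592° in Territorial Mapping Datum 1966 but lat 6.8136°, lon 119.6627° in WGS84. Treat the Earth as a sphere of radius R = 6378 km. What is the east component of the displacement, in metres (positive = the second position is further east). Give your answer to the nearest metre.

ΔE = 387 m

Δφ = 6.8136° − 6.8113° = +0.0023°; Δλ = 119.6627° − 119.6592° = +0.0035°.
1° along a meridian = πR/180 = 111317 m.
ΔN = Δφ × 111317 = 256.0 m; ΔE = Δλ × 111317 × cos(6.8113°) = +0.0035 × 111317 × 0.992942 = 386.9 m.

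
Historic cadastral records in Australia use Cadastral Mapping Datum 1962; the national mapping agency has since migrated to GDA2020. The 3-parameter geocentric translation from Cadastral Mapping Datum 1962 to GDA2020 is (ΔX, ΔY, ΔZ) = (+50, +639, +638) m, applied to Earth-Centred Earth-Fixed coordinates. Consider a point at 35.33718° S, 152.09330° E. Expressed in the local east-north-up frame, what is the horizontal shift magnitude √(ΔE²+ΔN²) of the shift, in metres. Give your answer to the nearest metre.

890 m

The local east axis at (φ, λ) is (−sin λ, cos λ, 0), so ΔE = −sin(152.09330°)·50 + cos(152.09330°)·639 = -588.09 m.
The local north axis is (−sin φ cos λ, −sin φ sin λ, cos φ), giving ΔN = -25.556 + 172.980 + 520.456 = 667.88 m.
Horizontal magnitude = √(ΔE² + ΔN²) = √((-588.09)² + 667.88²) = 889.90 m.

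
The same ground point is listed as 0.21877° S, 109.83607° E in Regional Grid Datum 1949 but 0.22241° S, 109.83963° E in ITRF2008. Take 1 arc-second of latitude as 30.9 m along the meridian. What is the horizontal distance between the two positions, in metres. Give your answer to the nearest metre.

Δφ = -0.22241° − -0.21877° = -0.00364°; Δλ = 109.83963° − 109.83607° = +0.00356°.
1° of latitude = 3600 × 30.90 = 111240 m.
ΔN = Δφ × 111240 = -404.9 m; ΔE = Δλ × 111240 × cos(-0.21877°) = +0.00356 × 111240 × 0.999993 = 396.0 m.
Distance = √(ΔE² + ΔN²) = √(396.0² + (-404.9)²) = 566.4 m.

566 m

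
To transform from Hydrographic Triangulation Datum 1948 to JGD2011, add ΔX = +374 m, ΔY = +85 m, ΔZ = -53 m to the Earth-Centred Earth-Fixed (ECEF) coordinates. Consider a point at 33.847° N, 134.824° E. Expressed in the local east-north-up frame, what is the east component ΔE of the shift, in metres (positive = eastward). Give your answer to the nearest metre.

The local east axis at (φ, λ) is (−sin λ, cos λ, 0), so ΔE = −sin(134.824°)·374 + cos(134.824°)·85 = -325.19 m.

ΔE = -325 m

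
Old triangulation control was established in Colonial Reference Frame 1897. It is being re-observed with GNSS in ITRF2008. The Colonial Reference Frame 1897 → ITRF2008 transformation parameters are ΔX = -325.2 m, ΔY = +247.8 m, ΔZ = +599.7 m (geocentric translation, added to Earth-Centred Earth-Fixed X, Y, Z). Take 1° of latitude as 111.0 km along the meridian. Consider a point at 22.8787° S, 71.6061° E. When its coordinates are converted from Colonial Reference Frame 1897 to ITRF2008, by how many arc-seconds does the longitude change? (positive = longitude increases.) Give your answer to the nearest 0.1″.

sin φ = -0.388781, cos φ = 0.921330, sin λ = 0.948910, cos λ = 0.315548.
East component: ΔE = −sin λ·ΔX + cos λ·ΔY = −(0.948910)(-325.2) + (0.315548)(247.8) = 386.78 m.
1° of latitude spans 111000 m; at latitude φ, 1° of longitude spans that × cos φ = 102267.6 m, so Δλ = 386.78 / 102267.6 × 3600 = 13.615″.

Δλ = 13.6″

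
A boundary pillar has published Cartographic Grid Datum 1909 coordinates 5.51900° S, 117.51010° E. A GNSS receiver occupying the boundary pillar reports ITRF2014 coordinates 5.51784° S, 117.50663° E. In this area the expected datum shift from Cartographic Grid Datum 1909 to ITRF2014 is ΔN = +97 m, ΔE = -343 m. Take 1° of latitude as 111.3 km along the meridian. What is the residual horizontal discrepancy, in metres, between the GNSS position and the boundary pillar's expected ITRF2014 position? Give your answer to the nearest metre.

Observed coordinate differences: Δφ = +0.00116°, Δλ = -0.00347°.
Converting to metres (1° lat = 111300 m, cos φ = 0.995364): observed ΔN = 129.1 m, observed ΔE = -384.4 m.
Subtracting the expected shift leaves a residual of 129.1 − (97) = 32.1 m north and -384.4 − (-343) = -41.4 m east.
Residual distance = √(32.1² + (-41.4)²) = 52.4 m.

52 m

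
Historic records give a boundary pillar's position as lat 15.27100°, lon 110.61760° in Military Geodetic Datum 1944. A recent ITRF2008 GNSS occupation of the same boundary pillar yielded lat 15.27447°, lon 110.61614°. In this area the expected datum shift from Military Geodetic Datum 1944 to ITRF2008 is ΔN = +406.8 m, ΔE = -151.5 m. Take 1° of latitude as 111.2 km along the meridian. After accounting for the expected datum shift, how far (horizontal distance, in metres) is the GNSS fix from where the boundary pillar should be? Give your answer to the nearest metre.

Observed coordinate differences: Δφ = +0.00347°, Δλ = -0.00146°.
Converting to metres (1° lat = 111200 m, cos φ = 0.964691): observed ΔN = 385.9 m, observed ΔE = -156.6 m.
Subtracting the expected shift leaves a residual of 385.9 − (406.8) = -20.9 m north and -156.6 − (-151.5) = -5.1 m east.
Residual distance = √((-20.9)² + (-5.1)²) = 21.6 m.

22 m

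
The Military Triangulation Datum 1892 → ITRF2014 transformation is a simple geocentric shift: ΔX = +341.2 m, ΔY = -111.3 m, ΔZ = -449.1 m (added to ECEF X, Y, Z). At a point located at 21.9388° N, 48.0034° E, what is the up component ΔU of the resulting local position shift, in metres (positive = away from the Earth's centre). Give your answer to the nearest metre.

The local up (radial) axis is (cos φ cos λ, cos φ sin λ, sin φ), giving ΔU = 211.760 − 76.726 − 167.791 = -32.76 m.

ΔU = -33 m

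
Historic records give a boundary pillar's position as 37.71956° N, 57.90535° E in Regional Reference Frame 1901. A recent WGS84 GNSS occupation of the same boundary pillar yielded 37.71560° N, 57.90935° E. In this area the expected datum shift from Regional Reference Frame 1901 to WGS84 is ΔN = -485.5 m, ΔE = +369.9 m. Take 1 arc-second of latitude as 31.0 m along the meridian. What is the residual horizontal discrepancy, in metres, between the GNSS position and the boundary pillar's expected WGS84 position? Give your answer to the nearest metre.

Observed coordinate differences: Δφ = -0.00396°, Δλ = +0.00400°.
Converting to metres (1° lat = 111600 m, cos φ = 0.791015): observed ΔN = -441.9 m, observed ΔE = 353.1 m.
Subtracting the expected shift leaves a residual of -441.9 − (-485.5) = 43.6 m north and 353.1 − (369.9) = -16.8 m east.
Residual distance = √(43.6² + (-16.8)²) = 46.7 m.

47 m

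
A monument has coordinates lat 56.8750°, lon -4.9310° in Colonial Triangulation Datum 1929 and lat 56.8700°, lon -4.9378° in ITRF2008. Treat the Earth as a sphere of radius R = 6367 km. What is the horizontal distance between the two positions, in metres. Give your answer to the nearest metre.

Δφ = 56.8700° − 56.8750° = -0.0050°; Δλ = -4.9378° − -4.9310° = -0.0068°.
1° along a meridian = πR/180 = 111125 m.
ΔN = Δφ × 111125 = -555.6 m; ΔE = Δλ × 111125 × cos(56.8750°) = -0.0068 × 111125 × 0.546467 = -412.9 m.
Distance = √(ΔE² + ΔN²) = √((-412.9)² + (-555.6)²) = 692.3 m.

692 m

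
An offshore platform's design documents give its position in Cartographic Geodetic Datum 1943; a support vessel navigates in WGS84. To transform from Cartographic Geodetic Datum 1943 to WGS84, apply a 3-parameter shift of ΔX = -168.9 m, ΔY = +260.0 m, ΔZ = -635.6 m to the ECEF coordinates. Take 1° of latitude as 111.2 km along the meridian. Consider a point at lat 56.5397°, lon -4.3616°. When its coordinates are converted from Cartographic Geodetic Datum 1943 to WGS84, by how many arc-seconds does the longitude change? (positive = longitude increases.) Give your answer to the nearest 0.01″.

Δλ = 14.47″

sin φ = 0.834268, cos φ = 0.551359, sin λ = -0.076051, cos λ = 0.997104.
East component: ΔE = −sin λ·ΔX + cos λ·ΔY = −(-0.076051)(-168.9) + (0.997104)(260.0) = 246.40 m.
1° of latitude spans 111200 m; at latitude φ, 1° of longitude spans that × cos φ = 61311.1 m, so Δλ = 246.40 / 61311.1 × 3600 = 14.468″.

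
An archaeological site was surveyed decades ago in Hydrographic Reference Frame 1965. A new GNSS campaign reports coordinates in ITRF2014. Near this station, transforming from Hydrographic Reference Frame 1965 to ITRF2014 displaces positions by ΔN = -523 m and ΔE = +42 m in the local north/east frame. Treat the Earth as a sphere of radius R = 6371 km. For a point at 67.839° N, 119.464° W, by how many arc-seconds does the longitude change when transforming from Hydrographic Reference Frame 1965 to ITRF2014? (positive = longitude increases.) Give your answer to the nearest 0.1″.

At latitude 67.839°, cos φ = 0.377210.
One radian of longitude at latitude φ spans R cos φ, so Δλ = ΔE / (R cos φ) = 42.0 / (6371000 × 0.377210) = 1.7477e-05 rad = 3.605″.

Δλ = 3.6″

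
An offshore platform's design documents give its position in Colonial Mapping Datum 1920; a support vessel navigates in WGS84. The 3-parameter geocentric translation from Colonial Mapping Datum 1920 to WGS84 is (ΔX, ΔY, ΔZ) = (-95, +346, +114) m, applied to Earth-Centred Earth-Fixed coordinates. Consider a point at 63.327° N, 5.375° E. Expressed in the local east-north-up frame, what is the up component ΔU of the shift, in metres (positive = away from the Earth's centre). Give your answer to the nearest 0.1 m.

The local up (radial) axis is (cos φ cos λ, cos φ sin λ, sin φ), giving ΔU = -42.458 + 14.549 + 101.868 = 73.96 m.

ΔU = 74.0 m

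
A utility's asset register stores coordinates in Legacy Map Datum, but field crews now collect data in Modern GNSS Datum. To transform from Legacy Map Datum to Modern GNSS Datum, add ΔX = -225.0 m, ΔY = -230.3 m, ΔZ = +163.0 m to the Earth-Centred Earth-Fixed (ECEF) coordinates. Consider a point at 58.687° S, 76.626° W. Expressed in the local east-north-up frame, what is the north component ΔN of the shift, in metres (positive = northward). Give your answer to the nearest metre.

ΔN = 232 m

At φ = -58.687°, λ = -76.626°: sin φ = -0.854341, cos φ = 0.519713, sin λ = -0.972881, cos λ = 0.231306.
ΔN = −sin φ cos λ·ΔX − sin φ sin λ·ΔY + cos φ·ΔZ = −(-0.854341)(0.231306)(-225.0) − (-0.854341)(-0.972881)(-230.3) + (0.519713)(163.0) = 231.67 m.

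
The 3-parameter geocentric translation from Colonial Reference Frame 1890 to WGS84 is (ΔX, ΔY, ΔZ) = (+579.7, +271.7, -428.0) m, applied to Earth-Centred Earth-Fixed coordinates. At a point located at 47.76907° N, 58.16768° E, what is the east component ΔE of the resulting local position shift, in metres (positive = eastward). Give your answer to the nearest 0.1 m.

At φ = 47.76907°, λ = 58.16768°: sin φ = 0.740442, cos φ = 0.672120, sin λ = 0.849595, cos λ = 0.527435.
ΔE = −sin λ·ΔX + cos λ·ΔY = −(0.849595)·(579.7) + (0.527435)·(271.7) = -349.21 m.

ΔE = -349.2 m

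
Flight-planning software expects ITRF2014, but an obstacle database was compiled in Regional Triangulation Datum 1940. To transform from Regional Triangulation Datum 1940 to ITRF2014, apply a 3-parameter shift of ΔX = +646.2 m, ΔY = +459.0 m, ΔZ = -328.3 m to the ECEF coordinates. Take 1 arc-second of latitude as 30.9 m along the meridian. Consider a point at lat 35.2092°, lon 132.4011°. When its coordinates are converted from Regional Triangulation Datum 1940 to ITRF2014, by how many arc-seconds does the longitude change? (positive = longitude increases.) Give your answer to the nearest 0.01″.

Δλ = -31.16″

sin φ = 0.576564, cos φ = 0.817052, sin λ = 0.738442, cos λ = -0.674317.
East component: ΔE = −sin λ·ΔX + cos λ·ΔY = −(0.738442)(646.2) + (-0.674317)(459.0) = -786.69 m.
1° of latitude spans 3600 × 30.90 = 111240 m; at latitude φ, 1° of longitude spans that × cos φ = 90888.9 m, so Δλ = -786.69 / 90888.9 × 3600 = -31.160″.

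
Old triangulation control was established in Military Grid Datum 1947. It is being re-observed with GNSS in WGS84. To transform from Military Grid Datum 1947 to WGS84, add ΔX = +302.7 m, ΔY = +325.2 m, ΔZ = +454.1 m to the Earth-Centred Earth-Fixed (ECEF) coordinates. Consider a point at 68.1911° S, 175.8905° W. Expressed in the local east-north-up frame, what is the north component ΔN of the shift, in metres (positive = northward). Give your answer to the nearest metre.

ΔN = -133 m

At φ = -68.1911°, λ = -175.8905°: sin φ = -0.928428, cos φ = 0.371512, sin λ = -0.071663, cos λ = -0.997429.
ΔN = −sin φ cos λ·ΔX − sin φ sin λ·ΔY + cos φ·ΔZ = −(-0.928428)(-0.997429)(302.7) − (-0.928428)(-0.071663)(325.2) + (0.371512)(454.1) = -133.25 m.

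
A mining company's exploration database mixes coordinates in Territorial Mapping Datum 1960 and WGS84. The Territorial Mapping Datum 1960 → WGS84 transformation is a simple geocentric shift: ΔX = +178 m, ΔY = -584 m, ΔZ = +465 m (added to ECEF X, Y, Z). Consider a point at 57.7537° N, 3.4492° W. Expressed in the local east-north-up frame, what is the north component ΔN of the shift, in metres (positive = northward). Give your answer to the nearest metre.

At φ = 57.7537°, λ = -3.4492°: sin φ = 0.845762, cos φ = 0.533560, sin λ = -0.060164, cos λ = 0.998189.
ΔN = −sin φ cos λ·ΔX − sin φ sin λ·ΔY + cos φ·ΔZ = −(0.845762)(0.998189)(178) − (0.845762)(-0.060164)(-584) + (0.533560)(465) = 68.12 m.

ΔN = 68 m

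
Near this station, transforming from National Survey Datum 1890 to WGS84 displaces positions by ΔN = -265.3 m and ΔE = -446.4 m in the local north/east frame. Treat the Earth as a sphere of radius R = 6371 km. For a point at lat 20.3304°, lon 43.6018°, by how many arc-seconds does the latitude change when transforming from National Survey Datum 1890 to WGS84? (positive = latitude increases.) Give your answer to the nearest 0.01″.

On a sphere of radius R, 1 rad of latitude = R, so Δφ = ΔN / R = -265.3 / 6371000 = -4.1642e-05 rad = -8.589″.

Δφ = -8.59″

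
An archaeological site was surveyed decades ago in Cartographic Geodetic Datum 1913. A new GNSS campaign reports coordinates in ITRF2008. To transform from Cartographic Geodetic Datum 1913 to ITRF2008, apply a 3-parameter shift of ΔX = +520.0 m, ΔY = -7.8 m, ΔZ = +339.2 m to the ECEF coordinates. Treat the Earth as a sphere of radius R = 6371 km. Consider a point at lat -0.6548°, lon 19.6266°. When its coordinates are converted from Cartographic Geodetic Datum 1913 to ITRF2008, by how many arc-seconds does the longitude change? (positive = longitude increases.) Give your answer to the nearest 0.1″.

Δλ = -5.9″

sin φ = -0.011428, cos φ = 0.999935, sin λ = 0.335889, cos λ = 0.941902.
East component: ΔE = −sin λ·ΔX + cos λ·ΔY = −(0.335889)(520.0) + (0.941902)(-7.8) = -182.01 m.
1° of latitude spans πR/180 = 111195 m; at latitude φ, 1° of longitude spans that × cos φ = 111187.7 m, so Δλ = -182.01 / 111187.7 × 3600 = -5.893″.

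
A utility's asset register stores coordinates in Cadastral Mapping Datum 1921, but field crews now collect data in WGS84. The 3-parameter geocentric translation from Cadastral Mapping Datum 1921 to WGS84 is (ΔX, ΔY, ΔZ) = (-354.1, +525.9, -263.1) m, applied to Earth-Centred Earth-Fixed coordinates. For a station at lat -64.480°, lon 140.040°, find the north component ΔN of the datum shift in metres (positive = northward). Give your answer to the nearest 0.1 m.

At φ = -64.480°, λ = 140.040°: sin φ = -0.902435, cos φ = 0.430826, sin λ = 0.642253, cos λ = -0.766493.
ΔN = −sin φ cos λ·ΔX − sin φ sin λ·ΔY + cos φ·ΔZ = −(-0.902435)(-0.766493)(-354.1) − (-0.902435)(0.642253)(525.9) + (0.430826)(-263.1) = 436.39 m.

ΔN = 436.4 m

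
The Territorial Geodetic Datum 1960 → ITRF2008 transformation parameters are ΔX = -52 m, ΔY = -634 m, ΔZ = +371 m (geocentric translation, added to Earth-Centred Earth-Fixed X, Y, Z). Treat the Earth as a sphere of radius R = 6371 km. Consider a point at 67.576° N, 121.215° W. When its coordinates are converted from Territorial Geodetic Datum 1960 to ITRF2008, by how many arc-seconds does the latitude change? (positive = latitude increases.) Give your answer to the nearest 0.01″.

sin φ = 0.924386, cos φ = 0.381458, sin λ = -0.855229, cos λ = -0.518251.
North component: ΔN = −sin φ cos λ·ΔX − sin φ sin λ·ΔY + cos φ·ΔZ = −(0.924386)(-0.518251)(-52) − (0.924386)(-0.855229)(-634) + (0.381458)(371) = -384.61 m.
1° of latitude spans πR/180 = 111195 m, so Δφ = -384.61 / 111195 × 3600 = -12.452″.

Δφ = -12.45″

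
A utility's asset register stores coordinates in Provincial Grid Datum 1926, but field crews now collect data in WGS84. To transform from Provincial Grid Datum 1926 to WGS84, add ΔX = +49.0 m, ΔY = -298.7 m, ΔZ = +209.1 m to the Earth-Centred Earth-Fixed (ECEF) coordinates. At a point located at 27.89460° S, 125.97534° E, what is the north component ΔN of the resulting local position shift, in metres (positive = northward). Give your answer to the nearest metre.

ΔN = 58 m

At φ = -27.89460°, λ = 125.97534°: sin φ = -0.467847, cos φ = 0.883810, sin λ = 0.809270, cos λ = -0.587437.
ΔN = −sin φ cos λ·ΔX − sin φ sin λ·ΔY + cos φ·ΔZ = −(-0.467847)(-0.587437)(49.0) − (-0.467847)(0.809270)(-298.7) + (0.883810)(209.1) = 58.25 m.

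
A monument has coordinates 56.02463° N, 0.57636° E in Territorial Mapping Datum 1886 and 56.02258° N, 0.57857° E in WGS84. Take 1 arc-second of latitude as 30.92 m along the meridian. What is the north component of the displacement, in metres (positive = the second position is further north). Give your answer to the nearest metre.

ΔN = -228 m

Δφ = 56.02258° − 56.02463° = -0.00205°; Δλ = 0.57857° − 0.57636° = +0.00221°.
1° of latitude = 3600 × 30.92 = 111312 m.
ΔN = Δφ × 111312 = -228.2 m; ΔE = Δλ × 111312 × cos(56.02463°) = +0.00221 × 111312 × 0.558836 = 137.5 m.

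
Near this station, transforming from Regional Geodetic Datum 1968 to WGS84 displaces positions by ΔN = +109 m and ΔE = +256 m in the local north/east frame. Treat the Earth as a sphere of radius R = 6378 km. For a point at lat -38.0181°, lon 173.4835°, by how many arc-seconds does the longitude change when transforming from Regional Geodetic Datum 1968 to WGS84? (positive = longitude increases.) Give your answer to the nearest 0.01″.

At latitude -38.0181°, cos φ = 0.787816.
One radian of longitude at latitude φ spans R cos φ, so Δλ = ΔE / (R cos φ) = 256.0 / (6378000 × 0.787816) = 5.0948e-05 rad = 10.509″.

Δλ = 10.51″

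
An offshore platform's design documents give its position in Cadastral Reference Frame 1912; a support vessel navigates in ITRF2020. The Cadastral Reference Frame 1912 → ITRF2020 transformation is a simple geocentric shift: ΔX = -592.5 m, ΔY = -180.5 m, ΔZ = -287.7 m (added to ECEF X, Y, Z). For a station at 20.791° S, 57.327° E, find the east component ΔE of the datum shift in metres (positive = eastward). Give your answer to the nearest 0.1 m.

The local east axis at (φ, λ) is (−sin λ, cos λ, 0), so ΔE = −sin(57.327°)·(-592.5) + cos(57.327°)·(-180.5) = 401.30 m.

ΔE = 401.3 m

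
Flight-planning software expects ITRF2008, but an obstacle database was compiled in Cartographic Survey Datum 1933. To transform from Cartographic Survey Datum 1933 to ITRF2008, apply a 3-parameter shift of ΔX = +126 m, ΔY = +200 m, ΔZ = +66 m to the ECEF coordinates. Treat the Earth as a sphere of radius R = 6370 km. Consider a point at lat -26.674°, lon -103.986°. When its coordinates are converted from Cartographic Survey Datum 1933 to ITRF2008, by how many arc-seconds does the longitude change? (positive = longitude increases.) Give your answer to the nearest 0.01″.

sin φ = -0.448914, cos φ = 0.893575, sin λ = -0.970355, cos λ = -0.241685.
East component: ΔE = −sin λ·ΔX + cos λ·ΔY = −(-0.970355)(126) + (-0.241685)(200) = 73.93 m.
1° of latitude spans πR/180 = 111177 m; at latitude φ, 1° of longitude spans that × cos φ = 99345.4 m, so Δλ = 73.93 / 99345.4 × 3600 = 2.679″.

Δλ = 2.68″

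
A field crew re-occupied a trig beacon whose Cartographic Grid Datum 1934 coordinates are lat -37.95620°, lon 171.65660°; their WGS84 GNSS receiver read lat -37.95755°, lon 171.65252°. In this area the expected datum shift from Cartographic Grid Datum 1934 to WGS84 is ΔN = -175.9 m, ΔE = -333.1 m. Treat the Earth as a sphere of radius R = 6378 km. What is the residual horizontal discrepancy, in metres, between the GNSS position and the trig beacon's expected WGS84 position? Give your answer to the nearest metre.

36 m

Observed coordinate differences: Δφ = -0.00135°, Δλ = -0.00408°.
Converting to metres (1° lat = 111317 m, cos φ = 0.788481): observed ΔN = -150.3 m, observed ΔE = -358.1 m.
Subtracting the expected shift leaves a residual of -150.3 − (-175.9) = 25.6 m north and -358.1 − (-333.1) = -25.0 m east.
Residual distance = √(25.6² + (-25.0)²) = 35.8 m.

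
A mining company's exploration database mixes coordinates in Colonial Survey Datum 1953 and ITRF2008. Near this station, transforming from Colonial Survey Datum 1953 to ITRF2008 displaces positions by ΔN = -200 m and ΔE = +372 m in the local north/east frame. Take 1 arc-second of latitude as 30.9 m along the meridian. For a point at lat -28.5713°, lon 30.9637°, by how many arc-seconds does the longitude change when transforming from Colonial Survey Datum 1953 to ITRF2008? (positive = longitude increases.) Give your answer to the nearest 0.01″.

Δλ = 13.71″

At latitude -28.5713°, cos φ = 0.878223.
1″ of longitude at this latitude = 30.90 × cos φ = 27.1371 m, so Δλ = 372.0 / 27.1371 = 13.708″.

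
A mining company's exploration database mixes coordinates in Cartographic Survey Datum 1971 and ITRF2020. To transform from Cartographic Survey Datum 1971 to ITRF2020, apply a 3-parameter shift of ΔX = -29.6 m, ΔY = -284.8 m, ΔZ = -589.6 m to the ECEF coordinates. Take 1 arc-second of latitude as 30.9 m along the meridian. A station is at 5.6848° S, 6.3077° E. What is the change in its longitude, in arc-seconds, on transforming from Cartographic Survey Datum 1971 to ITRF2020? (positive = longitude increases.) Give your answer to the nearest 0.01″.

sin φ = -0.099056, cos φ = 0.995082, sin λ = 0.109868, cos λ = 0.993946.
East component: ΔE = −sin λ·ΔX + cos λ·ΔY = −(0.109868)(-29.6) + (0.993946)(-284.8) = -279.82 m.
1° of latitude spans 3600 × 30.90 = 111240 m; at latitude φ, 1° of longitude spans that × cos φ = 110692.9 m, so Δλ = -279.82 / 110692.9 × 3600 = -9.101″.

Δλ = -9.10″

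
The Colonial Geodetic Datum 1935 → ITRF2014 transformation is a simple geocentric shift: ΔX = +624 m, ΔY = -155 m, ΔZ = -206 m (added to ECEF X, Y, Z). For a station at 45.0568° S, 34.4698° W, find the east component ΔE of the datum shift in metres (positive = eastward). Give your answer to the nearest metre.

At φ = -45.0568°, λ = -34.4698°: sin φ = -0.707807, cos φ = 0.706405, sin λ = -0.565972, cos λ = 0.824425.
ΔE = −sin λ·ΔX + cos λ·ΔY = −(-0.565972)·(624) + (0.824425)·(-155) = 225.38 m.

ΔE = 225 m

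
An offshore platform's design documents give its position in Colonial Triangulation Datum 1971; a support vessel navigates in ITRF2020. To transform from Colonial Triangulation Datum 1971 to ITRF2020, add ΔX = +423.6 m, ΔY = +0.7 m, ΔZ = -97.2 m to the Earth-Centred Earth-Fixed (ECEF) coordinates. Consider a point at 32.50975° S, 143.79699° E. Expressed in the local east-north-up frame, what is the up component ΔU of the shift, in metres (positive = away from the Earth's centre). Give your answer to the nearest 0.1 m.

ΔU = -235.7 m

At φ = -32.50975°, λ = 143.79699°: sin φ = -0.537443, cos φ = 0.843300, sin λ = 0.590648, cos λ = -0.806929.
ΔU = cos φ cos λ·ΔX + cos φ sin λ·ΔY + sin φ·ΔZ = (0.843300)(-0.806929)(423.6) + (0.843300)(0.590648)(0.7) + (-0.537443)(-97.2) = -235.66 m.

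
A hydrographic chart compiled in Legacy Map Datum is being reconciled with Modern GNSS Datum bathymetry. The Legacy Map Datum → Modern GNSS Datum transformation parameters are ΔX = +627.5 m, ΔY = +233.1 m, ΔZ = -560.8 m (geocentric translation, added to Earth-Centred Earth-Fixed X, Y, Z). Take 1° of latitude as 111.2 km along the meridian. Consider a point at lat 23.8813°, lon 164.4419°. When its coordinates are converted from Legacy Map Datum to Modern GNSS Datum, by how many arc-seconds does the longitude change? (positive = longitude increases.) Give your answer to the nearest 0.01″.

sin φ = 0.404843, cos φ = 0.914386, sin λ = 0.268215, cos λ = -0.963359.
East component: ΔE = −sin λ·ΔX + cos λ·ΔY = −(0.268215)(627.5) + (-0.963359)(233.1) = -392.86 m.
1° of latitude spans 111200 m; at latitude φ, 1° of longitude spans that × cos φ = 101679.7 m, so Δλ = -392.86 / 101679.7 × 3600 = -13.909″.

Δλ = -13.91″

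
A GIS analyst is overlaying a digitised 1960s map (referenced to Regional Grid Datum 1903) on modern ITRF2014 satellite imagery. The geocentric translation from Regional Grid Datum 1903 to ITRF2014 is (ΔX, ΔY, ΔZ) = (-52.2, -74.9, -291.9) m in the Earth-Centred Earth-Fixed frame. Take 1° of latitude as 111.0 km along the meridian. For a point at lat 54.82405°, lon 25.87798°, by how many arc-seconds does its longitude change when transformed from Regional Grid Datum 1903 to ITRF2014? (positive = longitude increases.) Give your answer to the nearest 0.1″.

sin φ = 0.817387, cos φ = 0.576089, sin λ = 0.436456, cos λ = 0.899726.
East component: ΔE = −sin λ·ΔX + cos λ·ΔY = −(0.436456)(-52.2) + (0.899726)(-74.9) = -44.61 m.
1° of latitude spans 111000 m; at latitude φ, 1° of longitude spans that × cos φ = 63945.9 m, so Δλ = -44.61 / 63945.9 × 3600 = -2.511″.

Δλ = -2.5″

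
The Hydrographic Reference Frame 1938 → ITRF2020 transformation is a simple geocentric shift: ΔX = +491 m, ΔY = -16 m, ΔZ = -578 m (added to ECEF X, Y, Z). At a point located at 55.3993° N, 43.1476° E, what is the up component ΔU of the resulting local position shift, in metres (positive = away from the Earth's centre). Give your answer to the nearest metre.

The local up (radial) axis is (cos φ cos λ, cos φ sin λ, sin φ), giving ΔU = 203.423 − 6.214 − 475.769 = -278.56 m.

ΔU = -279 m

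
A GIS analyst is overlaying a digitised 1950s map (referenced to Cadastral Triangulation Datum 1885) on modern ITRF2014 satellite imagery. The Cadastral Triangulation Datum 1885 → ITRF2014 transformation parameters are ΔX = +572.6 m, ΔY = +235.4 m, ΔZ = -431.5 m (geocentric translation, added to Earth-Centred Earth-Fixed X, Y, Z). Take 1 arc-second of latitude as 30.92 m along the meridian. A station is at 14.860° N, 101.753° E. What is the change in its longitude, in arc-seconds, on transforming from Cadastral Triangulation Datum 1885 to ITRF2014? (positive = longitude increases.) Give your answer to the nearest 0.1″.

Δλ = -20.4″

sin φ = 0.256458, cos φ = 0.966555, sin λ = 0.979035, cos λ = -0.203693.
East component: ΔE = −sin λ·ΔX + cos λ·ΔY = −(0.979035)(572.6) + (-0.203693)(235.4) = -608.54 m.
1° of latitude spans 3600 × 30.92 = 111312 m; at latitude φ, 1° of longitude spans that × cos φ = 107589.2 m, so Δλ = -608.54 / 107589.2 × 3600 = -20.362″.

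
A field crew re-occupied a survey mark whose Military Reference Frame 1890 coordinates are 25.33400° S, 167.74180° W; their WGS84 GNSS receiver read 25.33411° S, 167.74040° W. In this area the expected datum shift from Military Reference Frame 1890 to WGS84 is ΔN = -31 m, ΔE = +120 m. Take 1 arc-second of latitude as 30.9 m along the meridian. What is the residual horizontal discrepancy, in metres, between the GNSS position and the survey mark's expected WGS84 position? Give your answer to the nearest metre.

28 m

Observed coordinate differences: Δφ = -0.00011°, Δλ = +0.00140°.
Converting to metres (1° lat = 111240 m, cos φ = 0.903829): observed ΔN = -12.2 m, observed ΔE = 140.8 m.
Subtracting the expected shift leaves a residual of -12.2 − (-31) = 18.8 m north and 140.8 − (120) = 20.8 m east.
Residual distance = √(18.8² + 20.8²) = 28.0 m.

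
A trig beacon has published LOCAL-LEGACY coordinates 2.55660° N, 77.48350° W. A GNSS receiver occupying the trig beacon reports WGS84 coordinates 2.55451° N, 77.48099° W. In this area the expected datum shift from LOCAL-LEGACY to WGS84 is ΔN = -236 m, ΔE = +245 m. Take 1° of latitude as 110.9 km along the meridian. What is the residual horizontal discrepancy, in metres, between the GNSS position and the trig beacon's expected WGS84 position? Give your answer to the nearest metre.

Observed coordinate differences: Δφ = -0.00209°, Δλ = +0.00251°.
Converting to metres (1° lat = 110900 m, cos φ = 0.999005): observed ΔN = -231.8 m, observed ΔE = 278.1 m.
Subtracting the expected shift leaves a residual of -231.8 − (-236) = 4.2 m north and 278.1 − (245) = 33.1 m east.
Residual distance = √(4.2² + 33.1²) = 33.3 m.

33 m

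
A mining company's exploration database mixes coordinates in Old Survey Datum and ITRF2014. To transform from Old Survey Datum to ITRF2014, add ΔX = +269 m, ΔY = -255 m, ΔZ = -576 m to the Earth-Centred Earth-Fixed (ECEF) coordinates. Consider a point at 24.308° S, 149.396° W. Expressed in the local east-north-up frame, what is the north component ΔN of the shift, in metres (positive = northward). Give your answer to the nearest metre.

The local north axis is (−sin φ cos λ, −sin φ sin λ, cos φ), giving ΔN = -95.307 + 53.440 − 524.935 = -566.80 m.

ΔN = -567 m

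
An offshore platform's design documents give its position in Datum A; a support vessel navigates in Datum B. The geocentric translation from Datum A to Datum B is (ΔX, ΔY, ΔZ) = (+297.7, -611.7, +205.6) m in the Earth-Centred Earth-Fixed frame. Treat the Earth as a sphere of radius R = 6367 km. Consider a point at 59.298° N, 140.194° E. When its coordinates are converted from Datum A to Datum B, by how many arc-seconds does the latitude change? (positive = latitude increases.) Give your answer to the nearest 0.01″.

sin φ = 0.859834, cos φ = 0.510573, sin λ = 0.640190, cos λ = -0.768216.
North component: ΔN = −sin φ cos λ·ΔX − sin φ sin λ·ΔY + cos φ·ΔZ = −(0.859834)(-0.768216)(297.7) − (0.859834)(0.640190)(-611.7) + (0.510573)(205.6) = 638.33 m.
1° of latitude spans πR/180 = 111125 m, so Δφ = 638.33 / 111125 × 3600 = 20.679″.

Δφ = 20.68″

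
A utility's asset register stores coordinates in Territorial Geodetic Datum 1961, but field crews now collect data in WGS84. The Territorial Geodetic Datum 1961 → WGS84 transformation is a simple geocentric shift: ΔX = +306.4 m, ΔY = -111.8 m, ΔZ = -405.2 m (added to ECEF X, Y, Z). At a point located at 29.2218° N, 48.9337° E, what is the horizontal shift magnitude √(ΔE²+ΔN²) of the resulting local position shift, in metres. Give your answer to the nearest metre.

511 m

The local east axis at (φ, λ) is (−sin λ, cos λ, 0), so ΔE = −sin(48.9337°)·306.4 + cos(48.9337°)·(-111.8) = -304.46 m.
The local north axis is (−sin φ cos λ, −sin φ sin λ, cos φ), giving ΔN = -98.265 + 41.150 − 353.633 = -410.75 m.
Horizontal magnitude = √(ΔE² + ΔN²) = √((-304.46)² + (-410.75)²) = 511.28 m.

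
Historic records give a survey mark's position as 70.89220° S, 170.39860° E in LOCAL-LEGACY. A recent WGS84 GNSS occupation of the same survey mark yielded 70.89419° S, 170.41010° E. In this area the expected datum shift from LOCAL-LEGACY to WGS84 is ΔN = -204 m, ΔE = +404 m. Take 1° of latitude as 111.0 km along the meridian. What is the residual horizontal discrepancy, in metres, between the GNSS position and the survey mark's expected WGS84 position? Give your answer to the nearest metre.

Observed coordinate differences: Δφ = -0.00199°, Δλ = +0.01150°.
Converting to metres (1° lat = 111000 m, cos φ = 0.327347): observed ΔN = -220.9 m, observed ΔE = 417.9 m.
Subtracting the expected shift leaves a residual of -220.9 − (-204) = -16.9 m north and 417.9 − (404) = 13.9 m east.
Residual distance = √((-16.9)² + 13.9²) = 21.8 m.

22 m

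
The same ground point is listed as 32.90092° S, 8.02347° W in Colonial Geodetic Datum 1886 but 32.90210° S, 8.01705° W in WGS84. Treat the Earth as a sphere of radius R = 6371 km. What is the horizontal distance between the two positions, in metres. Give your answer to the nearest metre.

614 m

Δφ = -32.90210° − -32.90092° = -0.00118°; Δλ = -8.01705° − -8.02347° = +0.00642°.
1° along a meridian = πR/180 = 111195 m.
ΔN = Δφ × 111195 = -131.2 m; ΔE = Δλ × 111195 × cos(-32.90092°) = +0.00642 × 111195 × 0.839611 = 599.4 m.
Distance = √(ΔE² + ΔN²) = √(599.4² + (-131.2)²) = 613.6 m.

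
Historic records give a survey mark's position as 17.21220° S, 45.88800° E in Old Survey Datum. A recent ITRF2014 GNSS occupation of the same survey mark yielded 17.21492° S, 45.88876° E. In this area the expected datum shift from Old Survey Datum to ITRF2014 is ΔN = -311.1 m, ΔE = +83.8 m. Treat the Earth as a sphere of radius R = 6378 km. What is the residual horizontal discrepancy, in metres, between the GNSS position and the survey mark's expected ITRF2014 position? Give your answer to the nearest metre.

Observed coordinate differences: Δφ = -0.00272°, Δλ = +0.00076°.
Converting to metres (1° lat = 111317 m, cos φ = 0.955215): observed ΔN = -302.8 m, observed ΔE = 80.8 m.
Subtracting the expected shift leaves a residual of -302.8 − (-311.1) = 8.3 m north and 80.8 − (83.8) = -3.0 m east.
Residual distance = √(8.3² + (-3.0)²) = 8.8 m.

9 m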